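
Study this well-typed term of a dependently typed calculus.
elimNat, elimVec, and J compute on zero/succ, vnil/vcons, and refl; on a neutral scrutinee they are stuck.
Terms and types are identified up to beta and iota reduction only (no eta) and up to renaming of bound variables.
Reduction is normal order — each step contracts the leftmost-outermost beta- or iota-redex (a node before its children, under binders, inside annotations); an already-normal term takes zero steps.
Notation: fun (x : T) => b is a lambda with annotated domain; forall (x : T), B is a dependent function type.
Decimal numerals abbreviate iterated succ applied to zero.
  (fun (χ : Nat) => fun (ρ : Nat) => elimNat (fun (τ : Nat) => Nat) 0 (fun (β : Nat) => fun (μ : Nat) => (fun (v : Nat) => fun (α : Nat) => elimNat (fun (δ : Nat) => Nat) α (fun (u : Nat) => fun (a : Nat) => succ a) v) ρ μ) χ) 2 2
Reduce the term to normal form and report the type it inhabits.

normal form:
  4
type:
  Nat
observation: the first redex contracted is a beta-redex; the normal form is reached in 27 normal-order steps.


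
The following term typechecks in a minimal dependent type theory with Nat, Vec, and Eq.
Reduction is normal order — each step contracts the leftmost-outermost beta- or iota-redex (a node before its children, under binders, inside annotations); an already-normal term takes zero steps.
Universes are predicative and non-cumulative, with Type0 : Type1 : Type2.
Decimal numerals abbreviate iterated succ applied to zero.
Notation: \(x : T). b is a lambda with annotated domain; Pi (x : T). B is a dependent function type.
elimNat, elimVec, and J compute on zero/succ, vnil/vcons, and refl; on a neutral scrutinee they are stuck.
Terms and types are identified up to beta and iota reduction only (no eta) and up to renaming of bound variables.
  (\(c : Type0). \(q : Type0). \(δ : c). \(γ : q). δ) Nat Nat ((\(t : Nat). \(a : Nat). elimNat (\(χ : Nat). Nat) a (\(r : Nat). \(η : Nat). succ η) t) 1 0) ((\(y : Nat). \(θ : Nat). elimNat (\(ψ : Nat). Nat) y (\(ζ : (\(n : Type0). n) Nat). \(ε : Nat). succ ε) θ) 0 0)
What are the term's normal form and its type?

reduced normal form:
  1
type:
  Nat
observation: the term reaches its normal form after 10 normal-order steps.


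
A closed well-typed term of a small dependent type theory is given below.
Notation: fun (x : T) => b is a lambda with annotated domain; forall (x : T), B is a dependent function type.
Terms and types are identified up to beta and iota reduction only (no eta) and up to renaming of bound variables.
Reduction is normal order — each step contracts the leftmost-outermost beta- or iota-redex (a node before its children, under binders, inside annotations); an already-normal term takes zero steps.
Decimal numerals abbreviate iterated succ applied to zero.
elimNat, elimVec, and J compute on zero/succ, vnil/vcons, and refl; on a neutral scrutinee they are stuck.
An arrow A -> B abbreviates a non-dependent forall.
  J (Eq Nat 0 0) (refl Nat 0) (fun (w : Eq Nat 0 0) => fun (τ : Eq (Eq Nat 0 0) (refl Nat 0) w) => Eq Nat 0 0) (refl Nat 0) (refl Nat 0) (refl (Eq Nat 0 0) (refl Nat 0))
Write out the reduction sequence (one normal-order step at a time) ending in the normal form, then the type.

reduction (normal order):
  J (Eq Nat 0 0) (refl Nat 0) (fun (w : Eq Nat 0 0) => fun (τ : Eq (Eq Nat 0 0) (refl Nat 0) w) => Eq Nat 0 0) (refl Nat 0) (refl Nat 0) (refl (Eq Nat 0 0) (refl Nat 0))
  ~> refl Nat 0
type:
  Eq Nat 0 0


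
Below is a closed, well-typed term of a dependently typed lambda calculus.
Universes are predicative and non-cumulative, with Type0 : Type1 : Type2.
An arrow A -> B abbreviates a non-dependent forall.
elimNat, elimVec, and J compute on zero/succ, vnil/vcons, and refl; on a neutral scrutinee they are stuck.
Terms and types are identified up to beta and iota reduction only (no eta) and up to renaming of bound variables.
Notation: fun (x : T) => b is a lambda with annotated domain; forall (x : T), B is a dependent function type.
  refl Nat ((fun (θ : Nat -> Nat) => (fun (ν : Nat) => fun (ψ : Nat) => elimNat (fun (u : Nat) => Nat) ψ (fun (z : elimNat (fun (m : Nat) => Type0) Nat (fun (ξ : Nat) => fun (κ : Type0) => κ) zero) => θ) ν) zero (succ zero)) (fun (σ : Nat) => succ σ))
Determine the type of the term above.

the term's type:
  Eq Nat (succ zero) (succ zero)


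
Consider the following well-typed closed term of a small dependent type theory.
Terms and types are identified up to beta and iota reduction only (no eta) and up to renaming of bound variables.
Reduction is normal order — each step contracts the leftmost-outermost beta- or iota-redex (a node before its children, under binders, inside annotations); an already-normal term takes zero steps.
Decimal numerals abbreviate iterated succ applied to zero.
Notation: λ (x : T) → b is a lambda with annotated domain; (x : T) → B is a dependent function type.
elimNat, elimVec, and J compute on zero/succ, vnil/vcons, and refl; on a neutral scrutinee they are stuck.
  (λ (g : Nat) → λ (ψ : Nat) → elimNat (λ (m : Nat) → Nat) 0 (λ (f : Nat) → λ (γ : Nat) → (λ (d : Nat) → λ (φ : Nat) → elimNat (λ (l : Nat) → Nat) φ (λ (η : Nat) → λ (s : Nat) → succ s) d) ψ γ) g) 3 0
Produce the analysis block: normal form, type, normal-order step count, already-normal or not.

resulting normal form:
  0
type:
  Nat
reduction steps (normal order): 21
already normal: no
first contracted redex: a beta-redex


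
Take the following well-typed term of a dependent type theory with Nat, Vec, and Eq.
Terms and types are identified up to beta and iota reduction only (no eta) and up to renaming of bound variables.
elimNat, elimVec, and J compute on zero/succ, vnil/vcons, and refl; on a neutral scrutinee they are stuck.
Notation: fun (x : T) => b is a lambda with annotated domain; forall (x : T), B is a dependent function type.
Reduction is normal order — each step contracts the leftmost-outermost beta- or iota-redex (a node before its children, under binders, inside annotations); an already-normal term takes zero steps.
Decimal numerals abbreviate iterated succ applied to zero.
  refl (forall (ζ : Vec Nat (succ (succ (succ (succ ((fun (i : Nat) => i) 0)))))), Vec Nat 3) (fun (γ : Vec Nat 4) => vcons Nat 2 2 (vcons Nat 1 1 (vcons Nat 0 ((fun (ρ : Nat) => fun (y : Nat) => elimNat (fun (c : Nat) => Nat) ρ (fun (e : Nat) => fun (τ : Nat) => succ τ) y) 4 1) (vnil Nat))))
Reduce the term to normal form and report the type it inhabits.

reduced normal form:
  refl (forall (ζ : Vec Nat 4), Vec Nat 3) (fun (i : Vec Nat 4) => vcons Nat 2 2 (vcons Nat 1 1 (vcons Nat 0 5 (vnil Nat))))
inferred type:
  Eq (forall (ζ : Vec Nat 4), Vec Nat 3) (fun (i : Vec Nat 4) => vcons Nat 2 2 (vcons Nat 1 1 (vcons Nat 0 5 (vnil Nat)))) (fun (γ : Vec Nat 4) => vcons Nat 2 2 (vcons Nat 1 1 (vcons Nat 0 5 (vnil Nat))))


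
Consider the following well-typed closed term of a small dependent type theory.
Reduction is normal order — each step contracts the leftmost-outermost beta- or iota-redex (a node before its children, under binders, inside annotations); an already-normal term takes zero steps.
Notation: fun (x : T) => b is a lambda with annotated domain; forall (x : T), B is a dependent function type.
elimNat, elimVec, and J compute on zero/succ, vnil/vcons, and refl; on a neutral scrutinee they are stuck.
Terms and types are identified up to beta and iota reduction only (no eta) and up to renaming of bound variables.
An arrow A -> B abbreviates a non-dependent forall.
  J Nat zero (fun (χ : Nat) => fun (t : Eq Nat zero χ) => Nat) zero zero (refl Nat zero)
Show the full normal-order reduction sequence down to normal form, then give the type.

normal-order reduction sequence:
  J Nat zero (fun (χ : Nat) => fun (t : Eq Nat zero χ) => Nat) zero zero (refl Nat zero)
  ~> zero
inferred type:
  Nat


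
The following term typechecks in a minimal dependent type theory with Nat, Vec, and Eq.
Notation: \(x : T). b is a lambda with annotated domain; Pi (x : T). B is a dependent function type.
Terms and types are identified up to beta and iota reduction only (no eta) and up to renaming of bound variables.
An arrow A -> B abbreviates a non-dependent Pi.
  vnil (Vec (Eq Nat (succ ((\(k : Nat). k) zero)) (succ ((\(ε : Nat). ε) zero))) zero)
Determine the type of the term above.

inferred type:
  Vec (Vec (Eq Nat (succ zero) (succ zero)) zero) zero


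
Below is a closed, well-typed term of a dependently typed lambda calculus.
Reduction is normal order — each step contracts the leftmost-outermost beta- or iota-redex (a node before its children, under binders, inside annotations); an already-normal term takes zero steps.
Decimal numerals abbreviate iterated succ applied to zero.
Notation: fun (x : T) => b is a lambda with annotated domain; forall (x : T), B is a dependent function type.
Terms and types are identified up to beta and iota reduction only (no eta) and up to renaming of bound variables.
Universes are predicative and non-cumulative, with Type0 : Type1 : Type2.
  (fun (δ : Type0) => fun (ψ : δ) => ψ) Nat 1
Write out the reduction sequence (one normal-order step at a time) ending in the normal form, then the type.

normal-order reduction sequence:
  (fun (δ : Type0) => fun (ψ : δ) => ψ) Nat 1
  ~> (fun (δ : Nat) => δ) 1
  ~> 1
inferred type:
  Nat


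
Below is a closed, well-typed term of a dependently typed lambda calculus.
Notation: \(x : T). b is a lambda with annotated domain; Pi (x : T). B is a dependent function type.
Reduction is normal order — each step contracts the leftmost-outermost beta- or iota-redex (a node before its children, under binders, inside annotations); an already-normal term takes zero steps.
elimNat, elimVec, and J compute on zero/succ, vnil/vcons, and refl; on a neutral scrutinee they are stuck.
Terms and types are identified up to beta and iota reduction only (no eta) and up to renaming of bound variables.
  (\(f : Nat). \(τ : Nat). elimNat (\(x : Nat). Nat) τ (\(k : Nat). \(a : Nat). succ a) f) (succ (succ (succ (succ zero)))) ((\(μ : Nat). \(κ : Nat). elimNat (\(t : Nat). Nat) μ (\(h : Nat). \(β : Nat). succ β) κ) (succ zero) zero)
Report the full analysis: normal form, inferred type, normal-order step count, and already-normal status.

resulting normal form:
  succ (succ (succ (succ (succ zero))))
inferred type:
  Nat
normal-order step count: 18
term was already normal: no
first redex: a beta-redex


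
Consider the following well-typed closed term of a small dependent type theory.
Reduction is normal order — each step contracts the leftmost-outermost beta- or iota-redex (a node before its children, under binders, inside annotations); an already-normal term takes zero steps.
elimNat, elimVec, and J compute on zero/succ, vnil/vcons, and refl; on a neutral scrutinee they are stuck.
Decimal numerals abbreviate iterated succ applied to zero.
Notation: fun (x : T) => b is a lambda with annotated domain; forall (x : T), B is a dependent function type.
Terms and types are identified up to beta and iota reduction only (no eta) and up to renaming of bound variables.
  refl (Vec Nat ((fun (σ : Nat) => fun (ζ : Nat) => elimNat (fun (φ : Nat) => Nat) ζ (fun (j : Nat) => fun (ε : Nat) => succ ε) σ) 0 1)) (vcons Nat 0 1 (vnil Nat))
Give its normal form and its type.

normal form:
  refl (Vec Nat 1) (vcons Nat 0 1 (vnil Nat))
the term's type:
  Eq (Vec Nat 1) (vcons Nat 0 1 (vnil Nat)) (vcons Nat 0 1 (vnil Nat))


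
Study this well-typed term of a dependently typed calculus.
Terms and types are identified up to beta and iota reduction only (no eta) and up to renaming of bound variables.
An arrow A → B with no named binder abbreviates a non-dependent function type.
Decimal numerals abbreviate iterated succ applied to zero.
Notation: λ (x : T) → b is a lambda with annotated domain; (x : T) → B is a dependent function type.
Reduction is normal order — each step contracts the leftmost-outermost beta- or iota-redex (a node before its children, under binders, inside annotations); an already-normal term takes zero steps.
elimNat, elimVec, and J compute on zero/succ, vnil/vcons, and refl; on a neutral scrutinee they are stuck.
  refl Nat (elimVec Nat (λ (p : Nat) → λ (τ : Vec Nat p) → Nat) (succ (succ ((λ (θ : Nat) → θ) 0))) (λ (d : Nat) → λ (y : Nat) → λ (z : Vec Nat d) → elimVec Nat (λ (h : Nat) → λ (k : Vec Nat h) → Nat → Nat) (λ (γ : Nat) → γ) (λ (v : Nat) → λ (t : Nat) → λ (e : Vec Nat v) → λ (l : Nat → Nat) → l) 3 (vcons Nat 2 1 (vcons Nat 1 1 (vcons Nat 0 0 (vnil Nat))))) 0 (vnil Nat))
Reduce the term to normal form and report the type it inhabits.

reduced normal form:
  refl Nat 2
inferred type:
  Eq Nat 2 2
observation: reduction starts at an elimVec iota-redex, and 2 normal-order steps reach the normal form.


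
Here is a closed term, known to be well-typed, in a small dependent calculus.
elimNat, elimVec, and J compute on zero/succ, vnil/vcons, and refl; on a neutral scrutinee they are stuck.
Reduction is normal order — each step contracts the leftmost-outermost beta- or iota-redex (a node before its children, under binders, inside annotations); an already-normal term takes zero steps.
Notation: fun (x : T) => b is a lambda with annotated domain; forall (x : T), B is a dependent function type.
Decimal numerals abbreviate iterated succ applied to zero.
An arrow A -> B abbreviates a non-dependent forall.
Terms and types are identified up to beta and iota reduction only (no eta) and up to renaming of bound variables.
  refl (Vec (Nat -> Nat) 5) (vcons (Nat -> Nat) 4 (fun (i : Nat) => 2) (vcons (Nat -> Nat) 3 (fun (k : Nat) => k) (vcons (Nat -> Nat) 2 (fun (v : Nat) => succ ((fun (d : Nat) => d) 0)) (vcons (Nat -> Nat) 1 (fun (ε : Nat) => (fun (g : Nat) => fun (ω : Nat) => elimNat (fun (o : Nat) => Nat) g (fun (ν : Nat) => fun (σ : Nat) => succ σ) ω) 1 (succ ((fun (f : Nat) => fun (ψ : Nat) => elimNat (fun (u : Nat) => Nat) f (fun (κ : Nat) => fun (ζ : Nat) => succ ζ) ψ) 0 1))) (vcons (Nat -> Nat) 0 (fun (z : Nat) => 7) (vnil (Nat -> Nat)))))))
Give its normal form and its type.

resulting normal form:
  refl (Vec (Nat -> Nat) 5) (vcons (Nat -> Nat) 4 (fun (i : Nat) => 2) (vcons (Nat -> Nat) 3 (fun (k : Nat) => k) (vcons (Nat -> Nat) 2 (fun (v : Nat) => 1) (vcons (Nat -> Nat) 1 (fun (d : Nat) => 3) (vcons (Nat -> Nat) 0 (fun (ε : Nat) => 7) (vnil (Nat -> Nat)))))))
inferred type:
  Eq (Vec (Nat -> Nat) 5) (vcons (Nat -> Nat) 4 (fun (i : Nat) => 2) (vcons (Nat -> Nat) 3 (fun (k : Nat) => k) (vcons (Nat -> Nat) 2 (fun (v : Nat) => 1) (vcons (Nat -> Nat) 1 (fun (d : Nat) => 3) (vcons (Nat -> Nat) 0 (fun (ε : Nat) => 7) (vnil (Nat -> Nat))))))) (vcons (Nat -> Nat) 4 (fun (g : Nat) => 2) (vcons (Nat -> Nat) 3 (fun (ω : Nat) => ω) (vcons (Nat -> Nat) 2 (fun (o : Nat) => 1) (vcons (Nat -> Nat) 1 (fun (ν : Nat) => 3) (vcons (Nat -> Nat) 0 (fun (σ : Nat) => 7) (vnil (Nat -> Nat)))))))
observation: 16 normal-order steps normalize the term, beginning with a beta-redex.


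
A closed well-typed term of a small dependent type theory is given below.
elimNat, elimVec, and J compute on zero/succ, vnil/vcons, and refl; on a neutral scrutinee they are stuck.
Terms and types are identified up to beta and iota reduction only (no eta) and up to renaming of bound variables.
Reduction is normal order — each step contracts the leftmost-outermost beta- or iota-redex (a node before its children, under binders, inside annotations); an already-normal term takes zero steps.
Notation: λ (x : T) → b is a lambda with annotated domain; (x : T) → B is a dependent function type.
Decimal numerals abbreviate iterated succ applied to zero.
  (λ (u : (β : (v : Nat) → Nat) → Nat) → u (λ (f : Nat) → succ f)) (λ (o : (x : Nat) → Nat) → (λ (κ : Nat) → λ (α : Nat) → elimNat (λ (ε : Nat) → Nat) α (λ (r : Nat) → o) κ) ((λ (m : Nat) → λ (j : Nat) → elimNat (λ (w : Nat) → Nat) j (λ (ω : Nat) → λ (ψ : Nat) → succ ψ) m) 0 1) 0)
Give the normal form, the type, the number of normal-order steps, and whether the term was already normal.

reduced normal form:
  1
inferred type:
  Nat
steps to reach normal form (normal order): 11
started in normal form: no
first redex: a beta-redex


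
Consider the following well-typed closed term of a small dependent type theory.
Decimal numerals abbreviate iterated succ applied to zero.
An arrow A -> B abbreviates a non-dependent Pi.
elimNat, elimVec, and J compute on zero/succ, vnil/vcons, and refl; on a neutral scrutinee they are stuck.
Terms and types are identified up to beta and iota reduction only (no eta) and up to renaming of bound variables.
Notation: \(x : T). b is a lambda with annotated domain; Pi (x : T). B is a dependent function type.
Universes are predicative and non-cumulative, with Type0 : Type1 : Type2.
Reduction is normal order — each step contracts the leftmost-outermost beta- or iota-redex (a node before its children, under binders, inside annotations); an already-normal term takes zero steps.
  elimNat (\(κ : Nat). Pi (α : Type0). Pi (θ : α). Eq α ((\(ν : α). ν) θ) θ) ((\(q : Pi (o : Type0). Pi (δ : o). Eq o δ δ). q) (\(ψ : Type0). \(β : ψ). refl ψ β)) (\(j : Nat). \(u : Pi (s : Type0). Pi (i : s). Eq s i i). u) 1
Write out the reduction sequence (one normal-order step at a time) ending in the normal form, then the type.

normal-order reduction:
  elimNat (\(κ : Nat). Pi (α : Type0). Pi (θ : α). Eq α ((\(ν : α). ν) θ) θ) ((\(q : Pi (o : Type0). Pi (δ : o). Eq o δ δ). q) (\(ψ : Type0). \(β : ψ). refl ψ β)) (\(j : Nat). \(u : Pi (s : Type0). Pi (i : s). Eq s i i). u) 1
  ~> (\(κ : Nat). \(α : Pi (θ : Type0). Pi (ν : θ). Eq θ ν ν). α) 0 (elimNat (\(q : Nat). Pi (o : Type0). Pi (δ : o). Eq o ((\(ψ : o). ψ) δ) δ) ((\(β : Pi (j : Type0). Pi (u : j). Eq j u u). β) (\(s : Type0). \(i : s). refl s i)) (\(m : Nat). \(k : Pi (l : Type0). Pi (ε : l). Eq l ε ε). k) 0)
  ~> (\(κ : Pi (α : Type0). Pi (θ : α). Eq α θ θ). κ) (elimNat (\(ν : Nat). Pi (q : Type0). Pi (o : q). Eq q ((\(δ : q). δ) o) o) ((\(ψ : Pi (β : Type0). Pi (j : β). Eq β j j). ψ) (\(u : Type0). \(s : u). refl u s)) (\(i : Nat). \(m : Pi (k : Type0). Pi (l : k). Eq k l l). m) 0)
  ~> elimNat (\(κ : Nat). Pi (α : Type0). Pi (θ : α). Eq α ((\(ν : α). ν) θ) θ) ((\(q : Pi (o : Type0). Pi (δ : o). Eq o δ δ). q) (\(ψ : Type0). \(β : ψ). refl ψ β)) (\(j : Nat). \(u : Pi (s : Type0). Pi (i : s). Eq s i i). u) 0
  ~> (\(κ : Pi (α : Type0). Pi (θ : α). Eq α θ θ). κ) (\(ν : Type0). \(q : ν). refl ν q)
  ~> \(κ : Type0). \(α : κ). refl κ α
inferred type:
  Pi (κ : Type0). Pi (α : κ). Eq κ α α


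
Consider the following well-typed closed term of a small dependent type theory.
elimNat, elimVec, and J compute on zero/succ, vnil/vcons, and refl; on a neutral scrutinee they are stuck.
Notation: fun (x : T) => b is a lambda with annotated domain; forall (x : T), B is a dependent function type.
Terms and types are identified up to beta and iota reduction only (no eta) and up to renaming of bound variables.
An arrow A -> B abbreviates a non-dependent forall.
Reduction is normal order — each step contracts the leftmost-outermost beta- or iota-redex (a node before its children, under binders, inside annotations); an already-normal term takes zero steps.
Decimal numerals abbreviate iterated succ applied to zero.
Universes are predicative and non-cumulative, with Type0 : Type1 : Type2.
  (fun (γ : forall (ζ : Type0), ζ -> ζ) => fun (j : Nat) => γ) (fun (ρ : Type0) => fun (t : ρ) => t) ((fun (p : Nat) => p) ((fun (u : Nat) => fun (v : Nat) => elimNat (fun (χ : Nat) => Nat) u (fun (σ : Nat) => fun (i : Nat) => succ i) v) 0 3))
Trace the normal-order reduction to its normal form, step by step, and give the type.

reduction (normal order):
  (fun (γ : forall (ζ : Type0), ζ -> ζ) => fun (j : Nat) => γ) (fun (ρ : Type0) => fun (t : ρ) => t) ((fun (p : Nat) => p) ((fun (u : Nat) => fun (v : Nat) => elimNat (fun (χ : Nat) => Nat) u (fun (σ : Nat) => fun (i : Nat) => succ i) v) 0 3))
  ~> (fun (γ : Nat) => fun (ζ : Type0) => fun (j : ζ) => j) ((fun (ρ : Nat) => ρ) ((fun (t : Nat) => fun (p : Nat) => elimNat (fun (u : Nat) => Nat) t (fun (v : Nat) => fun (χ : Nat) => succ χ) p) 0 3))
  ~> fun (γ : Type0) => fun (ζ : γ) => ζ
type:
  forall (γ : Type0), γ -> γ


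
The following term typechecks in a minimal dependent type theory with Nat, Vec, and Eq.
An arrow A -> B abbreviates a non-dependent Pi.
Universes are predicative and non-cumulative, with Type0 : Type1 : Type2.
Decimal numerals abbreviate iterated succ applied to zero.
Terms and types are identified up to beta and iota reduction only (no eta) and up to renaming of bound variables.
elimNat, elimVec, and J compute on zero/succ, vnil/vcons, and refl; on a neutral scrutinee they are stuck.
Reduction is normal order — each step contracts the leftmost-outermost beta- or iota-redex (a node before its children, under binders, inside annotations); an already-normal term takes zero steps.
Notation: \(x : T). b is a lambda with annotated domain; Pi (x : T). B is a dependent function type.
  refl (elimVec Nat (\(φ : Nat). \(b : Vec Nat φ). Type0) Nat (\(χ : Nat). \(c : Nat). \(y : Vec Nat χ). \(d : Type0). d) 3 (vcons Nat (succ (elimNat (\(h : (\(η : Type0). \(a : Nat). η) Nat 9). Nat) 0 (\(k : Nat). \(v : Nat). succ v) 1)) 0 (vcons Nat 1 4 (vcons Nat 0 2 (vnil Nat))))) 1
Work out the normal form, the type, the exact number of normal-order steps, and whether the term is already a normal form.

normal form:
  refl Nat 1
inferred type:
  Eq Nat 1 1
steps to reach normal form (normal order): 16
started in normal form: no
first redex: an elimVec iota-redex


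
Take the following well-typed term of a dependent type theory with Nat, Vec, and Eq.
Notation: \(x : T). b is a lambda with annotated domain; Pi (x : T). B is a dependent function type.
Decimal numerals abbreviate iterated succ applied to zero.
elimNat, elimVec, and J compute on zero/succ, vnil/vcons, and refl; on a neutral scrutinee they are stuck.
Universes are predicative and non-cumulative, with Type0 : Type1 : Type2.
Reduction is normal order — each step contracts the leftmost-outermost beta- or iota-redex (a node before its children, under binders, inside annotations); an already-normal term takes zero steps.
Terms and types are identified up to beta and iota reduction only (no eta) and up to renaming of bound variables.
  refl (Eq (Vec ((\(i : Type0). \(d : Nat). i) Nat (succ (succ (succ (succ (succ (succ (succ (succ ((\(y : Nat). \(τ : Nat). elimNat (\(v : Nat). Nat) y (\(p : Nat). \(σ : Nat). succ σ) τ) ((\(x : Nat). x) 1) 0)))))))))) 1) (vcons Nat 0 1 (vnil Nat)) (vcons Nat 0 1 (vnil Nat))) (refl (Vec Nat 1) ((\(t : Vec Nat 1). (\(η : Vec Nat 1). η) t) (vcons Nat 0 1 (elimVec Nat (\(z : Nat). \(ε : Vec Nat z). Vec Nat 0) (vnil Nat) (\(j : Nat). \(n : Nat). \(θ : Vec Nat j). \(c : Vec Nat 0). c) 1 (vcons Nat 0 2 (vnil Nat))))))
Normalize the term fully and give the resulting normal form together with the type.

resulting normal form:
  refl (Eq (Vec Nat 1) (vcons Nat 0 1 (vnil Nat)) (vcons Nat 0 1 (vnil Nat))) (refl (Vec Nat 1) (vcons Nat 0 1 (vnil Nat)))
inferred type:
  Eq (Eq (Vec Nat 1) (vcons Nat 0 1 (vnil Nat)) (vcons Nat 0 1 (vnil Nat))) (refl (Vec Nat 1) (vcons Nat 0 1 (vnil Nat))) (refl (Vec Nat 1) (vcons Nat 0 1 (vnil Nat)))
observation: 10 normal-order steps normalize the term, beginning with a beta-redex.


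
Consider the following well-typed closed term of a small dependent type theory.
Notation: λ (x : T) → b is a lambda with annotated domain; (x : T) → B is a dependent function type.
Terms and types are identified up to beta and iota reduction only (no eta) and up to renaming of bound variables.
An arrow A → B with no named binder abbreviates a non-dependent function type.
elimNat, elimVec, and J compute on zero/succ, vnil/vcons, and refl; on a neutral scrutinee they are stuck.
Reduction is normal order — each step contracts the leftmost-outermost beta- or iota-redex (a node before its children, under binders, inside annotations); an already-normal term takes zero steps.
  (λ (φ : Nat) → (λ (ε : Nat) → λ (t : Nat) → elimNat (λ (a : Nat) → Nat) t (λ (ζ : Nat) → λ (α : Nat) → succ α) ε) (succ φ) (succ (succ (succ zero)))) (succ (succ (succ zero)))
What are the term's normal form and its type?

normal form:
  succ (succ (succ (succ (succ (succ (succ zero))))))
type:
  Nat
observation: reduction starts at a beta-redex, and 16 normal-order steps reach the normal form.


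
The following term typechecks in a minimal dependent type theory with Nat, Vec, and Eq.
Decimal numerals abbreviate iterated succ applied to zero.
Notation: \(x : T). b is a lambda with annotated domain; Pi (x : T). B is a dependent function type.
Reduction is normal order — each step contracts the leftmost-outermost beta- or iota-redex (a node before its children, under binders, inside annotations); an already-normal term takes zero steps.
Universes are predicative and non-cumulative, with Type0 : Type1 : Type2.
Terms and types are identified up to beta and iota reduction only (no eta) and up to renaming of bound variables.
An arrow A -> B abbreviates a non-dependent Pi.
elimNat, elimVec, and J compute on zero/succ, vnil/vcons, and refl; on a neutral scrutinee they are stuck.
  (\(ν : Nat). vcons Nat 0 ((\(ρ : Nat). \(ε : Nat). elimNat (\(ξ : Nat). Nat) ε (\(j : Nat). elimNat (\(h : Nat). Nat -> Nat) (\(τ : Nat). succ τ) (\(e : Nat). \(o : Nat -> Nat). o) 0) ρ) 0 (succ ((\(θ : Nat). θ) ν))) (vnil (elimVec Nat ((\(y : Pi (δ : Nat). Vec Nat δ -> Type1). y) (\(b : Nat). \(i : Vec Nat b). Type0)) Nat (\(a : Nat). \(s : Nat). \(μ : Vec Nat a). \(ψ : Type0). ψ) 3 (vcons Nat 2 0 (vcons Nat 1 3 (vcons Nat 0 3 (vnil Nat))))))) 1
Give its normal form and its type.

reduced normal form:
  vcons Nat 0 2 (vnil Nat)
type:
  Vec Nat 1


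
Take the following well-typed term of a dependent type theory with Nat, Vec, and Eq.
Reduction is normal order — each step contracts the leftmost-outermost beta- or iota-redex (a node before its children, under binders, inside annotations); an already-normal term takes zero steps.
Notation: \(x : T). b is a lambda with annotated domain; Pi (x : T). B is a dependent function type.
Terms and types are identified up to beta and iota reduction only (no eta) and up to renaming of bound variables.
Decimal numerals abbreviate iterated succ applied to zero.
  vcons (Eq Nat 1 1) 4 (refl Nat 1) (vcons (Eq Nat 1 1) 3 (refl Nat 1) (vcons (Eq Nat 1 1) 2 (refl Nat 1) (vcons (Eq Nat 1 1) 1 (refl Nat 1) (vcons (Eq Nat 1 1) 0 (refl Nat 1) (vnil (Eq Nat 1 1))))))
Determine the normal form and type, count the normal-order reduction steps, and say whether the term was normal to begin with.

reduced normal form:
  vcons (Eq Nat 1 1) 4 (refl Nat 1) (vcons (Eq Nat 1 1) 3 (refl Nat 1) (vcons (Eq Nat 1 1) 2 (refl Nat 1) (vcons (Eq Nat 1 1) 1 (refl Nat 1) (vcons (Eq Nat 1 1) 0 (refl Nat 1) (vnil (Eq Nat 1 1))))))
the term's type:
  Vec (Eq Nat 1 1) 5
normal-order step count: 0
already normal: yes


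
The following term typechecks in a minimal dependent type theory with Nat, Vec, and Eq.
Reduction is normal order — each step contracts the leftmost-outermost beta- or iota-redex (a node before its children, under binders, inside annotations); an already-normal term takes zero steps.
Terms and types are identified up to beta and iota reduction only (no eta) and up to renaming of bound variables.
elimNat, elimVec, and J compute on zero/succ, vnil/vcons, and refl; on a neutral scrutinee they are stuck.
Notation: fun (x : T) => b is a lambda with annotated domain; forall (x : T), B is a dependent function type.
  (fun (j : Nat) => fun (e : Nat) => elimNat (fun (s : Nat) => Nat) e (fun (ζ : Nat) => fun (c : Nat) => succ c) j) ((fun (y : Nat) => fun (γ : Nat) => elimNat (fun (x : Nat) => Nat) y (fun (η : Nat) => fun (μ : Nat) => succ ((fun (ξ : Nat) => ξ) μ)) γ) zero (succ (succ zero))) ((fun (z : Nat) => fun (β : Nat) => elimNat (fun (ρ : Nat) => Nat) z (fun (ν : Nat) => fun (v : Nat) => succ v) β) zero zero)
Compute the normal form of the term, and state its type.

reduced normal form:
  succ (succ zero)
inferred type:
  Nat
observation: normalization takes exactly 23 steps under the normal-order strategy.


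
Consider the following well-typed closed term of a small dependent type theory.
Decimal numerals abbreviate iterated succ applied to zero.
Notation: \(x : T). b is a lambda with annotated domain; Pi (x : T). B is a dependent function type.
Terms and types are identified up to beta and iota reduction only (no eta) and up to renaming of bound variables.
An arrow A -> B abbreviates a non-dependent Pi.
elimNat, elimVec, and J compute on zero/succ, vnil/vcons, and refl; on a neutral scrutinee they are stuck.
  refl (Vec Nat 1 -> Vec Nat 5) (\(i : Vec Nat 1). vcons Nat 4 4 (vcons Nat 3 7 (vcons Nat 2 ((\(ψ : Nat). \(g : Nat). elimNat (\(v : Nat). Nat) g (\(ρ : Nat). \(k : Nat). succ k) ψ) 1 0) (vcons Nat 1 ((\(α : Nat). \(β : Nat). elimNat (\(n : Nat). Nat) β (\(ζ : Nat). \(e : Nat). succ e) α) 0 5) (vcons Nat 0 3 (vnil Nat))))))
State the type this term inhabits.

the term's type:
  Eq (Vec Nat 1 -> Vec Nat 5) (\(i : Vec Nat 1). vcons Nat 4 4 (vcons Nat 3 7 (vcons Nat 2 1 (vcons Nat 1 5 (vcons Nat 0 3 (vnil Nat)))))) (\(ψ : Vec Nat 1). vcons Nat 4 4 (vcons Nat 3 7 (vcons Nat 2 1 (vcons Nat 1 5 (vcons Nat 0 3 (vnil Nat))))))


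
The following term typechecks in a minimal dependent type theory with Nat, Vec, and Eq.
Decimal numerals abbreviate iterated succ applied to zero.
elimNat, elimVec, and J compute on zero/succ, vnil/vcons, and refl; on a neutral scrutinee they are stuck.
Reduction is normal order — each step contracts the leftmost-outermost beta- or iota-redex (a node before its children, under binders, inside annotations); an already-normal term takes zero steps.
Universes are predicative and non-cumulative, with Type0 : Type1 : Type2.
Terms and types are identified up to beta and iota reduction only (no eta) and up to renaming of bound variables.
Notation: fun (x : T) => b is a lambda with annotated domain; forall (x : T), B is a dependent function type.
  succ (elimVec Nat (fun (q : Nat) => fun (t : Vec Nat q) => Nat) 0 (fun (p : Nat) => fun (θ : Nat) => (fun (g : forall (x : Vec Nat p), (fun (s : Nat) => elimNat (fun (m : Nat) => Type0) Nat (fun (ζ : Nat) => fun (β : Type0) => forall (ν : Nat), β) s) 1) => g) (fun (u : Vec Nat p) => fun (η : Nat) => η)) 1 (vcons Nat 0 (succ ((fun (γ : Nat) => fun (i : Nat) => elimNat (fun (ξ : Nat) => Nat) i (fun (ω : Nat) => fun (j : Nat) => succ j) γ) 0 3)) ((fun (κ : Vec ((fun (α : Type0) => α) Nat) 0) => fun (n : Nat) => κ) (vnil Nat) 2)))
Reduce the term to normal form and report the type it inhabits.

resulting normal form:
  1
the term's type:
  Nat


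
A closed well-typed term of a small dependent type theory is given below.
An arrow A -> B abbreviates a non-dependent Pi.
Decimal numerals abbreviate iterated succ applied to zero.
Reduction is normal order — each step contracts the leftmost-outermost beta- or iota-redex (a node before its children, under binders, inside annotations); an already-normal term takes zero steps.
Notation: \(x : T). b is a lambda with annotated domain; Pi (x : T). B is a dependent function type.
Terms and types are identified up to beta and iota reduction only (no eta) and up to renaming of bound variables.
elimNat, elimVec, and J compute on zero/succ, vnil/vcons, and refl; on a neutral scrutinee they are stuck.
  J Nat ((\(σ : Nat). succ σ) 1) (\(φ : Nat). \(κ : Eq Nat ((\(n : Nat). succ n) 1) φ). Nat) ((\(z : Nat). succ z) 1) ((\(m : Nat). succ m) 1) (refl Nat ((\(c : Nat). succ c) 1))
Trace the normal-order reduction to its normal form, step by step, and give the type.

normal-order reduction sequence:
  J Nat ((\(σ : Nat). succ σ) 1) (\(φ : Nat). \(κ : Eq Nat ((\(n : Nat). succ n) 1) φ). Nat) ((\(z : Nat). succ z) 1) ((\(m : Nat). succ m) 1) (refl Nat ((\(c : Nat). succ c) 1))
  ~> (\(σ : Nat). succ σ) 1
  ~> 2
the term's type:
  Nat


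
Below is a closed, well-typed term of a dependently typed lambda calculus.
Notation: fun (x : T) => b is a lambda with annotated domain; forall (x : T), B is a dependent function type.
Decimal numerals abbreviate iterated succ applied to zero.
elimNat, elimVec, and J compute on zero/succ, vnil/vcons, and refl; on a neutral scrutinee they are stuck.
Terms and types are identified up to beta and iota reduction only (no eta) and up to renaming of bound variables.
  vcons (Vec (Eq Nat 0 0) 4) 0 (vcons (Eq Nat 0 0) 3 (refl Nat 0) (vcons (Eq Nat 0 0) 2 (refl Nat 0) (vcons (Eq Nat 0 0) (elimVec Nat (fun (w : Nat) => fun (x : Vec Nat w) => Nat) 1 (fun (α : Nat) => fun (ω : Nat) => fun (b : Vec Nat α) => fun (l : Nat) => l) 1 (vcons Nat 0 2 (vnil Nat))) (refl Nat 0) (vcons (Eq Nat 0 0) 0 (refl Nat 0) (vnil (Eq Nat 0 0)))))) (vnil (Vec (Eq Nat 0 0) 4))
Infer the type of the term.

inferred type:
  Vec (Vec (Eq Nat 0 0) 4) 1


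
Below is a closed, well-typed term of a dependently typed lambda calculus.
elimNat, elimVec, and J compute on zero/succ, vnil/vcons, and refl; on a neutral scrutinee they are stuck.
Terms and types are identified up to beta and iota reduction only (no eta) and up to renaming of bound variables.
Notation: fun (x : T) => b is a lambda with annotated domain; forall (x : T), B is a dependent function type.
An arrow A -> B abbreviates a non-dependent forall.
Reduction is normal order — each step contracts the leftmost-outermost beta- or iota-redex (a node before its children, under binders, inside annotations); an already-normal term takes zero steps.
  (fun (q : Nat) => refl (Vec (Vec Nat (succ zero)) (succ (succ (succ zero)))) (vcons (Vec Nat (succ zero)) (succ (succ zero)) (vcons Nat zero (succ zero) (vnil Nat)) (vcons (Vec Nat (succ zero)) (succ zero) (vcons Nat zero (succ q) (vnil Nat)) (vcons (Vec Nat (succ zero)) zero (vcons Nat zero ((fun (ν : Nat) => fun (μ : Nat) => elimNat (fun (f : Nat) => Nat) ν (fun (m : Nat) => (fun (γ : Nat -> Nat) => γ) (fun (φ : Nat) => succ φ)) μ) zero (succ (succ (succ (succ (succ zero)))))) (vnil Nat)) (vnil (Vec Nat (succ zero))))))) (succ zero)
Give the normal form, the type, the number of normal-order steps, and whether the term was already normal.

reduced normal form:
  refl (Vec (Vec Nat (succ zero)) (succ (succ (succ zero)))) (vcons (Vec Nat (succ zero)) (succ (succ zero)) (vcons Nat zero (succ zero) (vnil Nat)) (vcons (Vec Nat (succ zero)) (succ zero) (vcons Nat zero (succ (succ zero)) (vnil Nat)) (vcons (Vec Nat (succ zero)) zero (vcons Nat zero (succ (succ (succ (succ (succ zero))))) (vnil Nat)) (vnil (Vec Nat (succ zero))))))
type:
  Eq (Vec (Vec Nat (succ zero)) (succ (succ (succ zero)))) (vcons (Vec Nat (succ zero)) (succ (succ zero)) (vcons Nat zero (succ zero) (vnil Nat)) (vcons (Vec Nat (succ zero)) (succ zero) (vcons Nat zero (succ (succ zero)) (vnil Nat)) (vcons (Vec Nat (succ zero)) zero (vcons Nat zero (succ (succ (succ (succ (succ zero))))) (vnil Nat)) (vnil (Vec Nat (succ zero)))))) (vcons (Vec Nat (succ zero)) (succ (succ zero)) (vcons Nat zero (succ zero) (vnil Nat)) (vcons (Vec Nat (succ zero)) (succ zero) (vcons Nat zero (succ (succ zero)) (vnil Nat)) (vcons (Vec Nat (succ zero)) zero (vcons Nat zero (succ (succ (succ (succ (succ zero))))) (vnil Nat)) (vnil (Vec Nat (succ zero))))))
normal-order step count: 24
started in normal form: no
first redex: a beta-redex


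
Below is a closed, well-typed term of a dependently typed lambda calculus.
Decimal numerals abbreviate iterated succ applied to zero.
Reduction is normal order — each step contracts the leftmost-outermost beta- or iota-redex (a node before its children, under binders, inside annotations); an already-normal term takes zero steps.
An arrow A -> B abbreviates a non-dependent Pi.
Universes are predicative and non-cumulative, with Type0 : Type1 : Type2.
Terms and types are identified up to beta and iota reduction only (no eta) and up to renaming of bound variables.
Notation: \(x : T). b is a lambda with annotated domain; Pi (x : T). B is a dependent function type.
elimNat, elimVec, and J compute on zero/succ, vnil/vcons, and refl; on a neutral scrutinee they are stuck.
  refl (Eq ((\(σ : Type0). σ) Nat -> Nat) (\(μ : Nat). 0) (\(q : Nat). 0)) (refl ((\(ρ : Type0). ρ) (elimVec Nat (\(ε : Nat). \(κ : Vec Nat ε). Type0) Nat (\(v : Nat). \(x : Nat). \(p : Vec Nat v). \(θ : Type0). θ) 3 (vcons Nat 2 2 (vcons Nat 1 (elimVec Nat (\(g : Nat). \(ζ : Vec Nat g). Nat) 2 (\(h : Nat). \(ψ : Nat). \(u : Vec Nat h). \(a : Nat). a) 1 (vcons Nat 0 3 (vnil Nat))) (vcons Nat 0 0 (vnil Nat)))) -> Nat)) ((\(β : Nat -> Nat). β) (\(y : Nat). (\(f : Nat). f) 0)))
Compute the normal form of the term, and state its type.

normal form:
  refl (Eq (Nat -> Nat) (\(σ : Nat). 0) (\(μ : Nat). 0)) (refl (Nat -> Nat) (\(q : Nat). 0))
inferred type:
  Eq (Eq (Nat -> Nat) (\(σ : Nat). 0) (\(μ : Nat). 0)) (refl (Nat -> Nat) (\(q : Nat). 0)) (refl (Nat -> Nat) (\(ρ : Nat). 0))


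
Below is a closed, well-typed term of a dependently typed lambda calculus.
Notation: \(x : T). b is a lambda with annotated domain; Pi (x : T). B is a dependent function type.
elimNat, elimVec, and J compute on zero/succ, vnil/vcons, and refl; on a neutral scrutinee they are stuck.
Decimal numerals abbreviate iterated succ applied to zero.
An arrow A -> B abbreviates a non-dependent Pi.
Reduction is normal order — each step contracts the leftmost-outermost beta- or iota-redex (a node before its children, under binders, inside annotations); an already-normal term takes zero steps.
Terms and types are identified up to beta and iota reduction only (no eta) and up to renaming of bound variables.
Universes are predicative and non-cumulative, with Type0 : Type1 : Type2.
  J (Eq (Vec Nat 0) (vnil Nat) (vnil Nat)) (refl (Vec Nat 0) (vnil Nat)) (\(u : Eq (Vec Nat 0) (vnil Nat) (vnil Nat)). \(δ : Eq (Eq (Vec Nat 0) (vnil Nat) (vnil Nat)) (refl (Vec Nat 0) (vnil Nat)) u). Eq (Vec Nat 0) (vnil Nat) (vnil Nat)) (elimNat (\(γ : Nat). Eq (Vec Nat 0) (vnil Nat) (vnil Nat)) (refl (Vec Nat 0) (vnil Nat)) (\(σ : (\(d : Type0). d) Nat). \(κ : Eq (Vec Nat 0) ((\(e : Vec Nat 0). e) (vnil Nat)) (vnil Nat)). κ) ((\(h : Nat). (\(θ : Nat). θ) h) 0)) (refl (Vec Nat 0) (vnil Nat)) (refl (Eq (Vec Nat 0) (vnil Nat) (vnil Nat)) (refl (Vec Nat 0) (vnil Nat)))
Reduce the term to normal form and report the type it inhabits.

resulting normal form:
  refl (Vec Nat 0) (vnil Nat)
inferred type:
  Eq (Vec Nat 0) (vnil Nat) (vnil Nat)


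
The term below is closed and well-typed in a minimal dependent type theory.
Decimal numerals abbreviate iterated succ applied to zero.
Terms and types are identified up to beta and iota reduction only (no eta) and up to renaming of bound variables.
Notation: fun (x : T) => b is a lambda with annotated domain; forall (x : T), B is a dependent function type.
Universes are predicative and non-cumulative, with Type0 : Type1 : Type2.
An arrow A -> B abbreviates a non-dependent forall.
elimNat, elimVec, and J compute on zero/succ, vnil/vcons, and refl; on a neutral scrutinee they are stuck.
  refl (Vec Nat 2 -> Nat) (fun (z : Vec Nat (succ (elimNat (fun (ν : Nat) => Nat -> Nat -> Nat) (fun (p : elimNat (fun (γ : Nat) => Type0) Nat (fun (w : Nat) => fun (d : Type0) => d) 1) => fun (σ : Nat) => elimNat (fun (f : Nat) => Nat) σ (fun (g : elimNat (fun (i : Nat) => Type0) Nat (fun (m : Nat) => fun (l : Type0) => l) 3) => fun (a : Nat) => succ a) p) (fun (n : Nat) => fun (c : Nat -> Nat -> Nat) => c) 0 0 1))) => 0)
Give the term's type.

type:
  Eq (Vec Nat 2 -> Nat) (fun (z : Vec Nat 2) => 0) (fun (ν : Vec Nat 2) => 0)


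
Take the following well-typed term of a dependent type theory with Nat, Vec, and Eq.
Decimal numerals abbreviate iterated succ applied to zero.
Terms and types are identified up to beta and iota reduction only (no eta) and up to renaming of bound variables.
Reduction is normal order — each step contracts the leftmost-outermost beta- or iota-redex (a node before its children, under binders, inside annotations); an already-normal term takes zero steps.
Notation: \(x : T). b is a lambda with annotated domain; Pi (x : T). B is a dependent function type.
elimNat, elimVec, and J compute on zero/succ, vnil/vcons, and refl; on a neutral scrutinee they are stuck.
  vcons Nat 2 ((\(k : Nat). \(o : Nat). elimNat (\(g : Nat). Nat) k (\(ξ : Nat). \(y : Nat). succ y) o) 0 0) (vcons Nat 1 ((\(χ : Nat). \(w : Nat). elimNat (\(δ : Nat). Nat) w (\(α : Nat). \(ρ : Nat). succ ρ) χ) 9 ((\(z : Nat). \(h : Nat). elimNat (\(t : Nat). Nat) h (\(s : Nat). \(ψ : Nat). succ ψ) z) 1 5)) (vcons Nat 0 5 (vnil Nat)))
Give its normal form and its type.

resulting normal form:
  vcons Nat 2 0 (vcons Nat 1 15 (vcons Nat 0 5 (vnil Nat)))
the term's type:
  Vec Nat 3
observation: normalization takes exactly 39 steps under the normal-order strategy.
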